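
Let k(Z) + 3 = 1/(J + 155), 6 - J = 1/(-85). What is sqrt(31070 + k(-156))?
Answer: sqrt(5819055181242)/13686 ≈ 176.26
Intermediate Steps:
J = 511/85 (J = 6 - 1/(-85) = 6 - 1*(-1/85) = 6 + 1/85 = 511/85 ≈ 6.0118)
k(Z) = -40973/13686 (k(Z) = -3 + 1/(511/85 + 155) = -3 + 1/(13686/85) = -3 + 85/13686 = -40973/13686)
sqrt(31070 + k(-156)) = sqrt(31070 - 40973/13686) = sqrt(425183047/13686) = sqrt(5819055181242)/13686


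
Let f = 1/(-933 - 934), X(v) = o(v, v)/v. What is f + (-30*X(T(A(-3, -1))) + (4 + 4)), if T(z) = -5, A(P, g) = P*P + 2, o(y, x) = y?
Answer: -41075/1867 ≈ -22.001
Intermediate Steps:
A(P, g) = 2 + P² (A(P, g) = P² + 2 = 2 + P²)
X(v) = 1 (X(v) = v/v = 1)
f = -1/1867 (f = 1/(-1867) = -1/1867 ≈ -0.00053562)
f + (-30*X(T(A(-3, -1))) + (4 + 4)) = -1/1867 + (-30*1 + (4 + 4)) = -1/1867 + (-30 + 8) = -1/1867 - 22 = -41075/1867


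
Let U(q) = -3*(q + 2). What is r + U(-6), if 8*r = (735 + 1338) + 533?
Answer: 1351/4 ≈ 337.75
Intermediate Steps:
U(q) = -6 - 3*q (U(q) = -3*(2 + q) = -6 - 3*q)
r = 1303/4 (r = ((735 + 1338) + 533)/8 = (2073 + 533)/8 = (⅛)*2606 = 1303/4 ≈ 325.75)
r + U(-6) = 1303/4 + (-6 - 3*(-6)) = 1303/4 + (-6 + 18) = 1303/4 + 12 = 1351/4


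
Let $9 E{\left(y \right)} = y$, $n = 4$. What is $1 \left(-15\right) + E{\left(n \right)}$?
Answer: $- \frac{131}{9} \approx -14.556$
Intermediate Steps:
$E{\left(y \right)} = \frac{y}{9}$
$1 \left(-15\right) + E{\left(n \right)} = 1 \left(-15\right) + \frac{1}{9} \cdot 4 = -15 + \frac{4}{9} = - \frac{131}{9}$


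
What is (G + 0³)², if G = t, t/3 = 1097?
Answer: 10830681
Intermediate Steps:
t = 3291 (t = 3*1097 = 3291)
G = 3291
(G + 0³)² = (3291 + 0³)² = (3291 + 0)² = 3291² = 10830681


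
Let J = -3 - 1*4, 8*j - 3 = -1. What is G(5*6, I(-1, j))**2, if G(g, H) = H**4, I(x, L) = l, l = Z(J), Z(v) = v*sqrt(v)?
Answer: 13841287201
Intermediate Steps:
j = 1/4 (j = 3/8 + (1/8)*(-1) = 3/8 - 1/8 = 1/4 ≈ 0.25000)
J = -7 (J = -3 - 4 = -7)
Z(v) = v**(3/2)
l = -7*I*sqrt(7) (l = (-7)**(3/2) = -7*I*sqrt(7) ≈ -18.52*I)
I(x, L) = -7*I*sqrt(7)
G(5*6, I(-1, j))**2 = ((-7*I*sqrt(7))**4)**2 = 117649**2 = 13841287201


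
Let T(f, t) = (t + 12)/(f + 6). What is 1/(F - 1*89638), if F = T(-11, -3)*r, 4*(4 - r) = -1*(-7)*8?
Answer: -1/89620 ≈ -1.1158e-5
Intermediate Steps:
T(f, t) = (12 + t)/(6 + f)
r = -10 (r = 4 - (-1*(-7))*8/4 = 4 - 7*8/4 = 4 - ¼*56 = 4 - 14 = -10)
F = 18 (F = ((12 - 3)/(6 - 11))*(-10) = (9/(-5))*(-10) = -⅕*9*(-10) = -9/5*(-10) = 18)
1/(F - 1*89638) = 1/(18 - 1*89638) = 1/(18 - 89638) = 1/(-89620) = -1/89620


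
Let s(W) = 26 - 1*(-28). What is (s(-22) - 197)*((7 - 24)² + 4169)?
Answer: -637494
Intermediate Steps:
s(W) = 54 (s(W) = 26 + 28 = 54)
(s(-22) - 197)*((7 - 24)² + 4169) = (54 - 197)*((7 - 24)² + 4169) = -143*((-17)² + 4169) = -143*(289 + 4169) = -143*4458 = -637494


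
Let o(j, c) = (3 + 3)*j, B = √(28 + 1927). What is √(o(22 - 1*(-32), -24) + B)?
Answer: √(324 + √1955) ≈ 19.189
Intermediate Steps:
B = √1955 ≈ 44.215
o(j, c) = 6*j
√(o(22 - 1*(-32), -24) + B) = √(6*(22 - 1*(-32)) + √1955) = √(6*(22 + 32) + √1955) = √(6*54 + √1955) = √(324 + √1955)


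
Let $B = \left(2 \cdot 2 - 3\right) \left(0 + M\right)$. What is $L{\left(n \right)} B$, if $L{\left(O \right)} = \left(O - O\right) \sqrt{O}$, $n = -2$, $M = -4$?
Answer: $0$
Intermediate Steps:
$B = -4$ ($B = \left(2 \cdot 2 - 3\right) \left(0 - 4\right) = \left(4 - 3\right) \left(-4\right) = 1 \left(-4\right) = -4$)
$L{\left(O \right)} = 0$ ($L{\left(O \right)} = 0 \sqrt{O} = 0$)
$L{\left(n \right)} B = 0 \left(-4\right) = 0$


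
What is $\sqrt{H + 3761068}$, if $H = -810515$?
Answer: $\sqrt{2950553} \approx 1717.7$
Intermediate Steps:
$\sqrt{H + 3761068} = \sqrt{-810515 + 3761068} = \sqrt{2950553}$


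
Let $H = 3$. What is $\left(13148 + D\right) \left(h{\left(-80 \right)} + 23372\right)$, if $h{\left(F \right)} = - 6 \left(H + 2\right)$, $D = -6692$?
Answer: $150695952$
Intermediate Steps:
$h{\left(F \right)} = -30$ ($h{\left(F \right)} = - 6 \left(3 + 2\right) = \left(-6\right) 5 = -30$)
$\left(13148 + D\right) \left(h{\left(-80 \right)} + 23372\right) = \left(13148 - 6692\right) \left(-30 + 23372\right) = 6456 \cdot 23342 = 150695952$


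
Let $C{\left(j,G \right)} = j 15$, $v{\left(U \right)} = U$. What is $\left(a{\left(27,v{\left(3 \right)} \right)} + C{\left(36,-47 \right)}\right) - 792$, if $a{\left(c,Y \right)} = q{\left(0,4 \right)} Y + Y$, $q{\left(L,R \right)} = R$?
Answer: $-237$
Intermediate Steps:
$C{\left(j,G \right)} = 15 j$
$a{\left(c,Y \right)} = 5 Y$ ($a{\left(c,Y \right)} = 4 Y + Y = 5 Y$)
$\left(a{\left(27,v{\left(3 \right)} \right)} + C{\left(36,-47 \right)}\right) - 792 = \left(5 \cdot 3 + 15 \cdot 36\right) - 792 = \left(15 + 540\right) - 792 = 555 - 792 = -237$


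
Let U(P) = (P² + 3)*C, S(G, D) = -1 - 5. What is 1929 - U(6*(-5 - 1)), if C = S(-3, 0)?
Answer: 9723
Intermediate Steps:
S(G, D) = -6
C = -6
U(P) = -18 - 6*P² (U(P) = (P² + 3)*(-6) = (3 + P²)*(-6) = -18 - 6*P²)
1929 - U(6*(-5 - 1)) = 1929 - (-18 - 6*36*(-5 - 1)²) = 1929 - (-18 - 6*(6*(-6))²) = 1929 - (-18 - 6*(-36)²) = 1929 - (-18 - 6*1296) = 1929 - (-18 - 7776) = 1929 - 1*(-7794) = 1929 + 7794 = 9723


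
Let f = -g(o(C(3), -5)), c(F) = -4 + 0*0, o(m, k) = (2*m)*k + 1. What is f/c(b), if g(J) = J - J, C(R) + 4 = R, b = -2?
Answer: 0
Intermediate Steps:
C(R) = -4 + R
o(m, k) = 1 + 2*k*m (o(m, k) = 2*k*m + 1 = 1 + 2*k*m)
g(J) = 0
c(F) = -4 (c(F) = -4 + 0 = -4)
f = 0 (f = -1*0 = 0)
f/c(b) = 0/(-4) = 0*(-¼) = 0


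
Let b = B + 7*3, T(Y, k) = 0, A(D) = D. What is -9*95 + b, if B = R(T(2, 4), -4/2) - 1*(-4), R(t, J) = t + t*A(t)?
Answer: -830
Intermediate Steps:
R(t, J) = t + t² (R(t, J) = t + t*t = t + t²)
B = 4 (B = 0*(1 + 0) - 1*(-4) = 0*1 + 4 = 0 + 4 = 4)
b = 25 (b = 4 + 7*3 = 4 + 21 = 25)
-9*95 + b = -9*95 + 25 = -855 + 25 = -830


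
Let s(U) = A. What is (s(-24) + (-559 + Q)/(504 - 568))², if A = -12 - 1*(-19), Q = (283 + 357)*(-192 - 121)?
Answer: 40532560929/4096 ≈ 9.8956e+6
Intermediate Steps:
Q = -200320 (Q = 640*(-313) = -200320)
A = 7 (A = -12 + 19 = 7)
s(U) = 7
(s(-24) + (-559 + Q)/(504 - 568))² = (7 + (-559 - 200320)/(504 - 568))² = (7 - 200879/(-64))² = (7 - 200879*(-1/64))² = (7 + 200879/64)² = (201327/64)² = 40532560929/4096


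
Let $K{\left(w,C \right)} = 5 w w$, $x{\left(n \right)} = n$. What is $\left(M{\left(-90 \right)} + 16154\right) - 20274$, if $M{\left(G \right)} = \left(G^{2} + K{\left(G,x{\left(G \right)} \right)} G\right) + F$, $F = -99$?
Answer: $-3641119$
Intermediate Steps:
$K{\left(w,C \right)} = 5 w^{2}$
$M{\left(G \right)} = -99 + G^{2} + 5 G^{3}$ ($M{\left(G \right)} = \left(G^{2} + 5 G^{2} G\right) - 99 = \left(G^{2} + 5 G^{3}\right) - 99 = -99 + G^{2} + 5 G^{3}$)
$\left(M{\left(-90 \right)} + 16154\right) - 20274 = \left(\left(-99 + \left(-90\right)^{2} + 5 \left(-90\right)^{3}\right) + 16154\right) - 20274 = \left(\left(-99 + 8100 + 5 \left(-729000\right)\right) + 16154\right) - 20274 = \left(\left(-99 + 8100 - 3645000\right) + 16154\right) - 20274 = \left(-3636999 + 16154\right) - 20274 = -3620845 - 20274 = -3641119$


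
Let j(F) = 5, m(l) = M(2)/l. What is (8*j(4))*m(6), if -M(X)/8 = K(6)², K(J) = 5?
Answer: -4000/3 ≈ -1333.3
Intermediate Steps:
M(X) = -200 (M(X) = -8*5² = -8*25 = -200)
m(l) = -200/l
(8*j(4))*m(6) = (8*5)*(-200/6) = 40*(-200*⅙) = 40*(-100/3) = -4000/3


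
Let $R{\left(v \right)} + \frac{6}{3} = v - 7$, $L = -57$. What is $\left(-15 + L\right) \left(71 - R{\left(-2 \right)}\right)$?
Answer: $-5904$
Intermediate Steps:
$R{\left(v \right)} = -9 + v$ ($R{\left(v \right)} = -2 + \left(v - 7\right) = -2 + \left(-7 + v\right) = -9 + v$)
$\left(-15 + L\right) \left(71 - R{\left(-2 \right)}\right) = \left(-15 - 57\right) \left(71 - \left(-9 - 2\right)\right) = - 72 \left(71 - -11\right) = - 72 \left(71 + 11\right) = \left(-72\right) 82 = -5904$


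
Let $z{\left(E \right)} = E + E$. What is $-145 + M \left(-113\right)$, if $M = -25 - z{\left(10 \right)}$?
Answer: $4940$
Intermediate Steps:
$z{\left(E \right)} = 2 E$
$M = -45$ ($M = -25 - 2 \cdot 10 = -25 - 20 = -45$)
$-145 + M \left(-113\right) = -145 - -5085 = -145 + 5085 = 4940$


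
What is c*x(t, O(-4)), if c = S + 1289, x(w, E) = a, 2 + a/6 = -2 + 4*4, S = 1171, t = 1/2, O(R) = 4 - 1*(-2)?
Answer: 177120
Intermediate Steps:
O(R) = 6 (O(R) = 4 + 2 = 6)
t = ½ ≈ 0.50000
a = 72 (a = -12 + 6*(-2 + 4*4) = -12 + 6*(-2 + 16) = -12 + 6*14 = -12 + 84 = 72)
x(w, E) = 72
c = 2460 (c = 1171 + 1289 = 2460)
c*x(t, O(-4)) = 2460*72 = 177120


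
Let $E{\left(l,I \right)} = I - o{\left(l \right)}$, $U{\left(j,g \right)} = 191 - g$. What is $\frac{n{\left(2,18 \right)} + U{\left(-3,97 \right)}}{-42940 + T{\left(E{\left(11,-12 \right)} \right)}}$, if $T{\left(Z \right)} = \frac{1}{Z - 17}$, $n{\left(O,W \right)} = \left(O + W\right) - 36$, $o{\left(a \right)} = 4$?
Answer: $- \frac{2574}{1417021} \approx -0.0018165$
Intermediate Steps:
$E{\left(l,I \right)} = -4 + I$ ($E{\left(l,I \right)} = I - 4 = -4 + I$)
$n{\left(O,W \right)} = -36 + O + W$
$T{\left(Z \right)} = \frac{1}{-17 + Z}$
$\frac{n{\left(2,18 \right)} + U{\left(-3,97 \right)}}{-42940 + T{\left(E{\left(11,-12 \right)} \right)}} = \frac{\left(-36 + 2 + 18\right) + \left(191 - 97\right)}{-42940 + \frac{1}{-17 - 16}} = \frac{-16 + \left(191 - 97\right)}{-42940 + \frac{1}{-17 - 16}} = \frac{-16 + 94}{-42940 + \frac{1}{-33}} = \frac{78}{-42940 - \frac{1}{33}} = \frac{78}{- \frac{1417021}{33}} = 78 \left(- \frac{33}{1417021}\right) = - \frac{2574}{1417021}$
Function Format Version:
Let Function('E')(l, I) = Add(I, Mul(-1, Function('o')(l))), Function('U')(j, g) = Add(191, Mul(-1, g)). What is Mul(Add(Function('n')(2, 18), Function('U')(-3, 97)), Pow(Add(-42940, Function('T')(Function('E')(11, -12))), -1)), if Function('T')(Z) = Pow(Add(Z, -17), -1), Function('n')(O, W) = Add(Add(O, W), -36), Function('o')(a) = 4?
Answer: Rational(-2574, 1417021) ≈ -0.0018165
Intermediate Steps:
Function('E')(l, I) = Add(-4, I) (Function('E')(l, I) = Add(I, Mul(-1, 4)) = Add(I, -4) = Add(-4, I))
Function('n')(O, W) = Add(-36, O, W)
Function('T')(Z) = Pow(Add(-17, Z), -1)
Mul(Add(Function('n')(2, 18), Function('U')(-3, 97)), Pow(Add(-42940, Function('T')(Function('E')(11, -12))), -1)) = Mul(Add(Add(-36, 2, 18), Add(191, Mul(-1, 97))), Pow(Add(-42940, Pow(Add(-17, Add(-4, -12)), -1)), -1)) = Mul(Add(-16, Add(191, -97)), Pow(Add(-42940, Pow(Add(-17, -16), -1)), -1)) = Mul(Add(-16, 94), Pow(Add(-42940, Pow(-33, -1)), -1)) = Mul(78, Pow(Add(-42940, Rational(-1, 33)), -1)) = Mul(78, Pow(Rational(-1417021, 33), -1)) = Mul(78, Rational(-33, 1417021)) = Rational(-2574, 1417021)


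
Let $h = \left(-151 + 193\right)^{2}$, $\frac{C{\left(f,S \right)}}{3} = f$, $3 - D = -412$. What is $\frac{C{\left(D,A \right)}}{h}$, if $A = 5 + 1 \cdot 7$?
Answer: $\frac{415}{588} \approx 0.70578$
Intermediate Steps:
$A = 12$ ($A = 5 + 7 = 12$)
$D = 415$ ($D = 3 - -412 = 3 + 412 = 415$)
$C{\left(f,S \right)} = 3 f$
$h = 1764$ ($h = 42^{2} = 1764$)
$\frac{C{\left(D,A \right)}}{h} = \frac{3 \cdot 415}{1764} = 1245 \cdot \frac{1}{1764} = \frac{415}{588}$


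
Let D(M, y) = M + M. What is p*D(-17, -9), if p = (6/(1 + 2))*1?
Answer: -68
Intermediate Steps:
D(M, y) = 2*M
p = 2 (p = (6/3)*1 = ((1/3)*6)*1 = 2*1 = 2)
p*D(-17, -9) = 2*(2*(-17)) = 2*(-34) = -68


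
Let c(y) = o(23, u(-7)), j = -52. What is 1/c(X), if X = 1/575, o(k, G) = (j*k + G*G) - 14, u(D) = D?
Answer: -1/1161 ≈ -0.00086133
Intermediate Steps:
o(k, G) = -14 + G² - 52*k (o(k, G) = (-52*k + G*G) - 14 = (-52*k + G²) - 14 = (G² - 52*k) - 14 = -14 + G² - 52*k)
X = 1/575 ≈ 0.0017391
c(y) = -1161 (c(y) = -14 + (-7)² - 52*23 = -14 + 49 - 1196 = -1161)
1/c(X) = 1/(-1161) = -1/1161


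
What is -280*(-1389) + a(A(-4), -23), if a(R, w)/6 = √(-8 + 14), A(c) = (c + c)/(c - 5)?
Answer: 388920 + 6*√6 ≈ 3.8893e+5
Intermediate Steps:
A(c) = 2*c/(-5 + c) (A(c) = (2*c)/(-5 + c) = 2*c/(-5 + c))
a(R, w) = 6*√6 (a(R, w) = 6*√(-8 + 14) = 6*√6)
-280*(-1389) + a(A(-4), -23) = -280*(-1389) + 6*√6 = 388920 + 6*√6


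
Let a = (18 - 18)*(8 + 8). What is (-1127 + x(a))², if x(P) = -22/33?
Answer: 11444689/9 ≈ 1.2716e+6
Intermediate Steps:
a = 0 (a = 0*16 = 0)
x(P) = -⅔ (x(P) = -22*1/33 = -⅔)
(-1127 + x(a))² = (-1127 - ⅔)² = (-3383/3)² = 11444689/9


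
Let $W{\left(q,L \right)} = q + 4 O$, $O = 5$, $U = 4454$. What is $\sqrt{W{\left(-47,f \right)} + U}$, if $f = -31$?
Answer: $\sqrt{4427} \approx 66.536$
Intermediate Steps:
$W{\left(q,L \right)} = 20 + q$ ($W{\left(q,L \right)} = q + 4 \cdot 5 = q + 20 = 20 + q$)
$\sqrt{W{\left(-47,f \right)} + U} = \sqrt{\left(20 - 47\right) + 4454} = \sqrt{-27 + 4454} = \sqrt{4427}$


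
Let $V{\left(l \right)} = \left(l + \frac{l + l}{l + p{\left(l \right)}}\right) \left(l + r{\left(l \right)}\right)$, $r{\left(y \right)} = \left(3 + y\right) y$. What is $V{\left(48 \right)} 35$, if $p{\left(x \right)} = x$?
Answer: $4280640$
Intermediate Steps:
$r{\left(y \right)} = y \left(3 + y\right)$
$V{\left(l \right)} = \left(1 + l\right) \left(l + l \left(3 + l\right)\right)$ ($V{\left(l \right)} = \left(l + \frac{l + l}{l + l}\right) \left(l + l \left(3 + l\right)\right) = \left(l + \frac{2 l}{2 l}\right) \left(l + l \left(3 + l\right)\right) = \left(l + 2 l \frac{1}{2 l}\right) \left(l + l \left(3 + l\right)\right) = \left(l + 1\right) \left(l + l \left(3 + l\right)\right) = \left(1 + l\right) \left(l + l \left(3 + l\right)\right)$)
$V{\left(48 \right)} 35 = 48 \left(4 + 48^{2} + 5 \cdot 48\right) 35 = 48 \left(4 + 2304 + 240\right) 35 = 48 \cdot 2548 \cdot 35 = 122304 \cdot 35 = 4280640$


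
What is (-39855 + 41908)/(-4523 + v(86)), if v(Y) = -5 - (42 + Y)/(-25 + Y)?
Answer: -125233/276336 ≈ -0.45319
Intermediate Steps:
v(Y) = -5 - (42 + Y)/(-25 + Y)
(-39855 + 41908)/(-4523 + v(86)) = (-39855 + 41908)/(-4523 + (83 - 6*86)/(-25 + 86)) = 2053/(-4523 + (83 - 516)/61) = 2053/(-4523 + (1/61)*(-433)) = 2053/(-4523 - 433/61) = 2053/(-276336/61) = 2053*(-61/276336) = -125233/276336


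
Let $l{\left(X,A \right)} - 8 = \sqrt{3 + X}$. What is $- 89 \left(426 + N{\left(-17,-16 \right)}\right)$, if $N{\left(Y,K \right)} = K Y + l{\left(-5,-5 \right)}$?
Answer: $-62834 - 89 i \sqrt{2} \approx -62834.0 - 125.86 i$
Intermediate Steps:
$l{\left(X,A \right)} = 8 + \sqrt{3 + X}$
$N{\left(Y,K \right)} = 8 + i \sqrt{2} + K Y$ ($N{\left(Y,K \right)} = K Y + \left(8 + \sqrt{3 - 5}\right) = K Y + \left(8 + \sqrt{-2}\right) = K Y + \left(8 + i \sqrt{2}\right) = 8 + i \sqrt{2} + K Y$)
$- 89 \left(426 + N{\left(-17,-16 \right)}\right) = - 89 \left(426 + \left(8 + i \sqrt{2} - -272\right)\right) = - 89 \left(426 + \left(8 + i \sqrt{2} + 272\right)\right) = - 89 \left(426 + \left(280 + i \sqrt{2}\right)\right) = - 89 \left(706 + i \sqrt{2}\right) = -62834 - 89 i \sqrt{2}$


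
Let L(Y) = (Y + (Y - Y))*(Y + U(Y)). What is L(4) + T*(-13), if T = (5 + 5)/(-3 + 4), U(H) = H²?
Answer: -50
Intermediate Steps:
L(Y) = Y*(Y + Y²) (L(Y) = (Y + (Y - Y))*(Y + Y²) = (Y + 0)*(Y + Y²) = Y*(Y + Y²))
T = 10 (T = 10/1 = 10*1 = 10)
L(4) + T*(-13) = 4²*(1 + 4) + 10*(-13) = 16*5 - 130 = 80 - 130 = -50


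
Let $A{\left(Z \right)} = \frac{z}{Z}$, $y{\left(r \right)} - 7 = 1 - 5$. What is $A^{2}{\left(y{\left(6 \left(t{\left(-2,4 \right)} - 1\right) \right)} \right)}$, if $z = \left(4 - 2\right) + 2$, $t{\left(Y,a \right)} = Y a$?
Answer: $\frac{16}{9} \approx 1.7778$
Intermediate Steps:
$z = 4$ ($z = 2 + 2 = 4$)
$y{\left(r \right)} = 3$ ($y{\left(r \right)} = 7 + \left(1 - 5\right) = 7 - 4 = 3$)
$A{\left(Z \right)} = \frac{4}{Z}$
$A^{2}{\left(y{\left(6 \left(t{\left(-2,4 \right)} - 1\right) \right)} \right)} = \left(\frac{4}{3}\right)^{2} = \frac{16}{9}$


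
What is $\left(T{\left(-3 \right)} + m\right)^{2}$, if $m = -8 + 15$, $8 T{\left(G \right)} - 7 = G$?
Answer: $\frac{225}{4} \approx 56.25$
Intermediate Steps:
$T{\left(G \right)} = \frac{7}{8} + \frac{G}{8}$
$m = 7$
$\left(T{\left(-3 \right)} + m\right)^{2} = \left(\left(\frac{7}{8} + \frac{1}{8} \left(-3\right)\right) + 7\right)^{2} = \left(\left(\frac{7}{8} - \frac{3}{8}\right) + 7\right)^{2} = \left(\frac{1}{2} + 7\right)^{2} = \left(\frac{15}{2}\right)^{2} = \frac{225}{4}$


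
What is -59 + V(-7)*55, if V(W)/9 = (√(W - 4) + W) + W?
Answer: -6989 + 495*I*√11 ≈ -6989.0 + 1641.7*I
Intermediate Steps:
V(W) = 9*√(-4 + W) + 18*W (V(W) = 9*((√(W - 4) + W) + W) = 9*((√(-4 + W) + W) + W) = 9*((W + √(-4 + W)) + W) = 9*(√(-4 + W) + 2*W) = 9*√(-4 + W) + 18*W)
-59 + V(-7)*55 = -59 + (9*√(-4 - 7) + 18*(-7))*55 = -59 + (9*√(-11) - 126)*55 = -59 + (9*(I*√11) - 126)*55 = -59 + (9*I*√11 - 126)*55 = -59 + (-126 + 9*I*√11)*55 = -59 + (-6930 + 495*I*√11) = -6989 + 495*I*√11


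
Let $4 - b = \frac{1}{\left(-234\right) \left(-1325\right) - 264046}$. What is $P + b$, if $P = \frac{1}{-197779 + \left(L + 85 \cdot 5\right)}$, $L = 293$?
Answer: $\frac{36262133911}{9065594244} \approx 4.0$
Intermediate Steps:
$b = \frac{184015}{46004}$ ($b = 4 - \frac{1}{\left(-234\right) \left(-1325\right) - 264046} = 4 - \frac{1}{310050 - 264046} = 4 - \frac{1}{46004} = \frac{184015}{46004} \approx 4.0$)
$P = - \frac{1}{197061}$ ($P = \frac{1}{-197779 + \left(293 + 85 \cdot 5\right)} = \frac{1}{-197779 + \left(293 + 425\right)} = \frac{1}{-197779 + 718} = \frac{1}{-197061} = - \frac{1}{197061} \approx -5.0746 \cdot 10^{-6}$)
$P + b = - \frac{1}{197061} + \frac{184015}{46004} = \frac{36262133911}{9065594244}$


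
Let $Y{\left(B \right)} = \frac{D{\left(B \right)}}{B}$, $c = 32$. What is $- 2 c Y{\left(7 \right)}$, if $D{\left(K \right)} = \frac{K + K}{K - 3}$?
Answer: $-32$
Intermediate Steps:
$D{\left(K \right)} = \frac{2 K}{-3 + K}$
$Y{\left(B \right)} = \frac{2}{-3 + B}$ ($Y{\left(B \right)} = \frac{2 B \frac{1}{-3 + B}}{B} = \frac{2}{-3 + B}$)
$- 2 c Y{\left(7 \right)} = \left(-2\right) 32 \frac{2}{-3 + 7} = - 64 \cdot \frac{2}{4} = - 64 \cdot 2 \cdot \frac{1}{4} = \left(-64\right) \frac{1}{2} = -32$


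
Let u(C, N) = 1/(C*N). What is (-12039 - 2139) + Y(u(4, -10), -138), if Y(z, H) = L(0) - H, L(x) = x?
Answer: -14040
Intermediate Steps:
u(C, N) = 1/(C*N)
Y(z, H) = -H (Y(z, H) = 0 - H = -H)
(-12039 - 2139) + Y(u(4, -10), -138) = (-12039 - 2139) - 1*(-138) = -14178 + 138 = -14040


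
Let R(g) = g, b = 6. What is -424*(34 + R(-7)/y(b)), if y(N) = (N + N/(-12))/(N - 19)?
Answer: -235744/11 ≈ -21431.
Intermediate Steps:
y(N) = 11*N/(12*(-19 + N)) (y(N) = (N + N*(-1/12))/(-19 + N) = (N - N/12)/(-19 + N) = (11*N/12)/(-19 + N) = 11*N/(12*(-19 + N)))
-424*(34 + R(-7)/y(b)) = -424*(34 - 7/((11/12)*6/(-19 + 6))) = -424*(34 - 7/((11/12)*6/(-13))) = -424*(34 - 7/((11/12)*6*(-1/13))) = -424*(34 - 7/(-11/26)) = -424*(34 - 7*(-26/11)) = -424*(34 + 182/11) = -424*556/11 = -235744/11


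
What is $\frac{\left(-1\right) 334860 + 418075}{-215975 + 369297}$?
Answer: $\frac{83215}{153322} \approx 0.54275$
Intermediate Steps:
$\frac{\left(-1\right) 334860 + 418075}{-215975 + 369297} = \frac{-334860 + 418075}{153322} = 83215 \cdot \frac{1}{153322} = \frac{83215}{153322}$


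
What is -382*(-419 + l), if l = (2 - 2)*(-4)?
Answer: 160058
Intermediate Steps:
l = 0 (l = 0*(-4) = 0)
-382*(-419 + l) = -382*(-419 + 0) = -382*(-419) = 160058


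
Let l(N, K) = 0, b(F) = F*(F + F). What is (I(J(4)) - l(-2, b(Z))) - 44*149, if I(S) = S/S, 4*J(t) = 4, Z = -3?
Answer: -6555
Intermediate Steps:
b(F) = 2*F**2 (b(F) = F*(2*F) = 2*F**2)
J(t) = 1 (J(t) = (1/4)*4 = 1)
I(S) = 1
(I(J(4)) - l(-2, b(Z))) - 44*149 = (1 - 1*0) - 44*149 = (1 + 0) - 6556 = 1 - 6556 = -6555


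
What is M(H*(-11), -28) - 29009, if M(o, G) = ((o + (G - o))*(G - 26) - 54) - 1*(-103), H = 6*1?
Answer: -27448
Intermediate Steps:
H = 6
M(o, G) = 49 + G*(-26 + G) (M(o, G) = (G*(-26 + G) - 54) + 103 = (-54 + G*(-26 + G)) + 103 = 49 + G*(-26 + G))
M(H*(-11), -28) - 29009 = (49 + (-28)**2 - 26*(-28)) - 29009 = (49 + 784 + 728) - 29009 = 1561 - 29009 = -27448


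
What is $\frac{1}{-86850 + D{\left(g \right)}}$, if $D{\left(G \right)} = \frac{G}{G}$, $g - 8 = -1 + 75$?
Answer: $- \frac{1}{86849} \approx -1.1514 \cdot 10^{-5}$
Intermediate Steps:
$g = 82$ ($g = 8 + \left(-1 + 75\right) = 8 + 74 = 82$)
$D{\left(G \right)} = 1$
$\frac{1}{-86850 + D{\left(g \right)}} = \frac{1}{-86850 + 1} = \frac{1}{-86849} = - \frac{1}{86849}$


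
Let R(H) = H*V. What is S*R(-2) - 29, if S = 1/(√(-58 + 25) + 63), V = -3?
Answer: -19280/667 - I*√33/667 ≈ -28.906 - 0.0086125*I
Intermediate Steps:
R(H) = -3*H (R(H) = H*(-3) = -3*H)
S = 1/(63 + I*√33) (S = 1/(√(-33) + 63) = 1/(I*√33 + 63) = 1/(63 + I*√33) ≈ 0.015742 - 0.0014354*I)
S*R(-2) - 29 = (21/1334 - I*√33/4002)*(-3*(-2)) - 29 = (21/1334 - I*√33/4002)*6 - 29 = (63/667 - I*√33/667) - 29 = -19280/667 - I*√33/667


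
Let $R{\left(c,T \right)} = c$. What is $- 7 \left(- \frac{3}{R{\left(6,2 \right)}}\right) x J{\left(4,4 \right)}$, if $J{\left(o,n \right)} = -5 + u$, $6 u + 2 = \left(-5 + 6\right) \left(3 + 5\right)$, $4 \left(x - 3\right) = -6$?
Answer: $-21$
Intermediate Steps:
$x = \frac{3}{2}$ ($x = 3 + \frac{1}{4} \left(-6\right) = 3 - \frac{3}{2} = \frac{3}{2} \approx 1.5$)
$u = 1$ ($u = - \frac{1}{3} + \frac{\left(-5 + 6\right) \left(3 + 5\right)}{6} = - \frac{1}{3} + \frac{1 \cdot 8}{6} = - \frac{1}{3} + \frac{1}{6} \cdot 8 = - \frac{1}{3} + \frac{4}{3} = 1$)
$J{\left(o,n \right)} = -4$ ($J{\left(o,n \right)} = -5 + 1 = -4$)
$- 7 \left(- \frac{3}{R{\left(6,2 \right)}}\right) x J{\left(4,4 \right)} = - 7 \left(- \frac{3}{6}\right) \frac{3}{2} \left(-4\right) = - 7 \left(\left(-3\right) \frac{1}{6}\right) \frac{3}{2} \left(-4\right) = \left(-7\right) \left(- \frac{1}{2}\right) \frac{3}{2} \left(-4\right) = \frac{7}{2} \cdot \frac{3}{2} \left(-4\right) = \frac{21}{4} \left(-4\right) = -21$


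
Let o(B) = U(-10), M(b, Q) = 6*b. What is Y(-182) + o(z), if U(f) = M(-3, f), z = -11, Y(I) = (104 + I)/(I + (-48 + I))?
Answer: -3669/206 ≈ -17.811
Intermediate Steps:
Y(I) = (104 + I)/(-48 + 2*I)
U(f) = -18 (U(f) = 6*(-3) = -18)
o(B) = -18
Y(-182) + o(z) = (104 - 182)/(2*(-24 - 182)) - 18 = (½)*(-78)/(-206) - 18 = (½)*(-1/206)*(-78) - 18 = 39/206 - 18 = -3669/206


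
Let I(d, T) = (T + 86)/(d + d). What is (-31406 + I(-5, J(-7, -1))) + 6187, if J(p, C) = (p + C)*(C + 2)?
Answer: -126134/5 ≈ -25227.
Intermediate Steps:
J(p, C) = (2 + C)*(C + p) (J(p, C) = (C + p)*(2 + C) = (2 + C)*(C + p))
I(d, T) = (86 + T)/(2*d) (I(d, T) = (86 + T)/((2*d)) = (86 + T)*(1/(2*d)) = (86 + T)/(2*d))
(-31406 + I(-5, J(-7, -1))) + 6187 = (-31406 + (1/2)*(86 + ((-1)**2 + 2*(-1) + 2*(-7) - 1*(-7)))/(-5)) + 6187 = (-31406 + (1/2)*(-1/5)*(86 + (1 - 2 - 14 + 7))) + 6187 = (-31406 + (1/2)*(-1/5)*(86 - 8)) + 6187 = (-31406 + (1/2)*(-1/5)*78) + 6187 = (-31406 - 39/5) + 6187 = -157069/5 + 6187 = -126134/5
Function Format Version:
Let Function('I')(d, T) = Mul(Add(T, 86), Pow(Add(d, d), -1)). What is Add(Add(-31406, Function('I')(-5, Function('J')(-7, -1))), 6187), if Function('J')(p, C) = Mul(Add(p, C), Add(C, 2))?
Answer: Rational(-126134, 5) ≈ -25227.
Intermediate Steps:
Function('J')(p, C) = Mul(Add(2, C), Add(C, p)) (Function('J')(p, C) = Mul(Add(C, p), Add(2, C)) = Mul(Add(2, C), Add(C, p)))
Function('I')(d, T) = Mul(Rational(1, 2), Pow(d, -1), Add(86, T)) (Function('I')(d, T) = Mul(Add(86, T), Pow(Mul(2, d), -1)) = Mul(Add(86, T), Mul(Rational(1, 2), Pow(d, -1))) = Mul(Rational(1, 2), Pow(d, -1), Add(86, T)))
Add(Add(-31406, Function('I')(-5, Function('J')(-7, -1))), 6187) = Add(Add(-31406, Mul(Rational(1, 2), Pow(-5, -1), Add(86, Add(Pow(-1, 2), Mul(2, -1), Mul(2, -7), Mul(-1, -7))))), 6187) = Add(Add(-31406, Mul(Rational(1, 2), Rational(-1, 5), Add(86, Add(1, -2, -14, 7)))), 6187) = Add(Add(-31406, Mul(Rational(1, 2), Rational(-1, 5), Add(86, -8))), 6187) = Add(Add(-31406, Mul(Rational(1, 2), Rational(-1, 5), 78)), 6187) = Add(Add(-31406, Rational(-39, 5)), 6187) = Add(Rational(-157069, 5), 6187) = Rational(-126134, 5)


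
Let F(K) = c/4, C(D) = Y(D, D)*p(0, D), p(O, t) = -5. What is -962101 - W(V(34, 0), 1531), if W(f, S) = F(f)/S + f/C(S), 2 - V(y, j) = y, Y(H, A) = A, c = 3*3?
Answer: -29459532793/30620 ≈ -9.6210e+5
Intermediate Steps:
c = 9
C(D) = -5*D (C(D) = D*(-5) = -5*D)
F(K) = 9/4
V(y, j) = 2 - y
W(f, S) = 9/(4*S) - f/(5*S) (W(f, S) = 9/(4*S) + f/((-5*S)) = 9/(4*S) + f*(-1/(5*S)) = 9/(4*S) - f/(5*S))
-962101 - W(V(34, 0), 1531) = -962101 - (45 - 4*(2 - 1*34))/(20*1531) = -962101 - (45 - 4*(2 - 34))/(20*1531) = -962101 - (45 - 4*(-32))/(20*1531) = -962101 - (45 + 128)/(20*1531) = -962101 - 173/(20*1531) = -962101 - 1*173/30620 = -962101 - 173/30620 = -29459532793/30620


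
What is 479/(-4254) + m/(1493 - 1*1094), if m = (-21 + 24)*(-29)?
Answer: -187073/565782 ≈ -0.33065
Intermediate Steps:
m = -87 (m = 3*(-29) = -87)
479/(-4254) + m/(1493 - 1*1094) = 479/(-4254) - 87/(1493 - 1*1094) = 479*(-1/4254) - 87/(1493 - 1094) = -479/4254 - 87/399 = -479/4254 - 87*1/399 = -479/4254 - 29/133 = -187073/565782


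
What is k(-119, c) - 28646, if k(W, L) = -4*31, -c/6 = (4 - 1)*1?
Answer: -28770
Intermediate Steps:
c = -18 (c = -6*(4 - 1) = -18 ≈ -18.000)
k(W, L) = -124
k(-119, c) - 28646 = -124 - 28646 = -28770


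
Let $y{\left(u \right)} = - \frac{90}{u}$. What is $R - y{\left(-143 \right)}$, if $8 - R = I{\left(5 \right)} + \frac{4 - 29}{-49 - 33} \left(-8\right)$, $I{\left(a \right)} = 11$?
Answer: $- \frac{6979}{5863} \approx -1.1903$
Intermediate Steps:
$R = - \frac{23}{41}$ ($R = 8 - \left(11 + \frac{4 - 29}{-49 - 33} \left(-8\right)\right) = 8 - \left(11 + - \frac{25}{-82} \left(-8\right)\right) = 8 - \left(11 + \left(-25\right) \left(- \frac{1}{82}\right) \left(-8\right)\right) = 8 - \left(11 + \frac{25}{82} \left(-8\right)\right) = 8 - \left(11 - \frac{100}{41}\right) = 8 - \frac{351}{41} = - \frac{23}{41} \approx -0.56098$)
$R - y{\left(-143 \right)} = - \frac{23}{41} - - \frac{90}{-143} = - \frac{23}{41} - \left(-90\right) \left(- \frac{1}{143}\right) = - \frac{23}{41} - \frac{90}{143} = - \frac{6979}{5863}$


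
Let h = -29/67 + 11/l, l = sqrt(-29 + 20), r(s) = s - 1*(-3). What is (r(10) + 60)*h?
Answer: -2117/67 - 803*I/3 ≈ -31.597 - 267.67*I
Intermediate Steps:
r(s) = 3 + s (r(s) = s + 3 = 3 + s)
l = 3*I (l = sqrt(-9) = 3*I ≈ 3.0*I)
h = -29/67 - 11*I/3 (h = -29/67 + 11/((3*I)) = -29*1/67 + 11*(-I/3) = -29/67 - 11*I/3 ≈ -0.43284 - 3.6667*I)
(r(10) + 60)*h = ((3 + 10) + 60)*(-29/67 - 11*I/3) = (13 + 60)*(-29/67 - 11*I/3) = 73*(-29/67 - 11*I/3) = -2117/67 - 803*I/3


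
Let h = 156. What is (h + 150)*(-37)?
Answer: -11322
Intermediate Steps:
(h + 150)*(-37) = (156 + 150)*(-37) = 306*(-37) = -11322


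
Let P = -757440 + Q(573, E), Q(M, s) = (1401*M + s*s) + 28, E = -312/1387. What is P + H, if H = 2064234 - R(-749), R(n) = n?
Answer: 4059814463880/1923769 ≈ 2.1103e+6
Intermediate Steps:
E = -312/1387 (E = -312*1/1387 = -312/1387 ≈ -0.22495)
Q(M, s) = 28 + s² + 1401*M (Q(M, s) = (1401*M + s²) + 28 = (s² + 1401*M) + 28 = 28 + s² + 1401*M)
P = 87264182953/1923769 (P = -757440 + (28 + (-312/1387)² + 1401*573) = -757440 + (28 + 97344/1923769 + 802773) = -757440 + 1544403774313/1923769 = 87264182953/1923769 ≈ 45361.)
H = 2064983 (H = 2064234 - 1*(-749) = 2064234 + 749 = 2064983)
P + H = 87264182953/1923769 + 2064983 = 4059814463880/1923769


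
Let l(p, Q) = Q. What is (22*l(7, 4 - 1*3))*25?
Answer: 550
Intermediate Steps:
(22*l(7, 4 - 1*3))*25 = (22*(4 - 1*3))*25 = (22*(4 - 3))*25 = (22*1)*25 = 22*25 = 550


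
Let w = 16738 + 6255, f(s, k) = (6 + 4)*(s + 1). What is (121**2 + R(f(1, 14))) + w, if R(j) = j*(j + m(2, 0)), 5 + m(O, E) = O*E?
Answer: 37934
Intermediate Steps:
f(s, k) = 10 + 10*s (f(s, k) = 10*(1 + s) = 10 + 10*s)
m(O, E) = -5 + E*O (m(O, E) = -5 + O*E = -5 + E*O)
R(j) = j*(-5 + j) (R(j) = j*(j + (-5 + 0*2)) = j*(j + (-5 + 0)) = j*(j - 5) = j*(-5 + j))
w = 22993
(121**2 + R(f(1, 14))) + w = (121**2 + (10 + 10*1)*(-5 + (10 + 10*1))) + 22993 = (14641 + (10 + 10)*(-5 + (10 + 10))) + 22993 = (14641 + 20*(-5 + 20)) + 22993 = (14641 + 20*15) + 22993 = (14641 + 300) + 22993 = 14941 + 22993 = 37934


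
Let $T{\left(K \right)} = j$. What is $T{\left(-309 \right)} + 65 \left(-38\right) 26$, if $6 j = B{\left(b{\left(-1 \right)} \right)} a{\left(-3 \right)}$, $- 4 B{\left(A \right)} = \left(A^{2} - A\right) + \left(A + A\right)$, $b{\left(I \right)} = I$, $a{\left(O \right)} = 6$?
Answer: $-64220$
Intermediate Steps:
$B{\left(A \right)} = - \frac{A}{4} - \frac{A^{2}}{4}$ ($B{\left(A \right)} = - \frac{\left(A^{2} - A\right) + \left(A + A\right)}{4} = - \frac{\left(A^{2} - A\right) + 2 A}{4} = - \frac{A + A^{2}}{4} = - \frac{A}{4} - \frac{A^{2}}{4}$)
$j = 0$ ($j = \frac{\left(- \frac{1}{4}\right) \left(-1\right) \left(1 - 1\right) 6}{6} = \frac{\left(- \frac{1}{4}\right) \left(-1\right) 0 \cdot 6}{6} = \frac{0 \cdot 6}{6} = \frac{1}{6} \cdot 0 = 0$)
$T{\left(K \right)} = 0$
$T{\left(-309 \right)} + 65 \left(-38\right) 26 = 0 + 65 \left(-38\right) 26 = 0 - 64220 = -64220$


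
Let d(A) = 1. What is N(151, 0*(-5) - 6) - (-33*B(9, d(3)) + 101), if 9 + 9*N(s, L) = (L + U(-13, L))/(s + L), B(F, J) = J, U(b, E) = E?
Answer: -30019/435 ≈ -69.009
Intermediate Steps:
N(s, L) = -1 + 2*L/(9*(L + s)) (N(s, L) = -1 + ((L + L)/(s + L))/9 = -1 + ((2*L)/(L + s))/9 = -1 + (2*L/(L + s))/9 = -1 + 2*L/(9*(L + s)))
N(151, 0*(-5) - 6) - (-33*B(9, d(3)) + 101) = (-1*151 - 7*(0*(-5) - 6)/9)/((0*(-5) - 6) + 151) - (-33*1 + 101) = (-151 - 7*(0 - 6)/9)/((0 - 6) + 151) - (-33 + 101) = (-151 - 7/9*(-6))/(-6 + 151) - 1*68 = (-151 + 14/3)/145 - 68 = (1/145)*(-439/3) - 68 = -439/435 - 68 = -30019/435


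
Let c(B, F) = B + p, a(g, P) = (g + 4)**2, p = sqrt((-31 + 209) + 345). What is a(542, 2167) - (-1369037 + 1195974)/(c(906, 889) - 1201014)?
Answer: 429364107294219552/1440259211141 - 173063*sqrt(523)/1440259211141 ≈ 2.9812e+5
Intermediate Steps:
p = sqrt(523) (p = sqrt(178 + 345) = sqrt(523) ≈ 22.869)
a(g, P) = (4 + g)**2
c(B, F) = B + sqrt(523)
a(542, 2167) - (-1369037 + 1195974)/(c(906, 889) - 1201014) = (4 + 542)**2 - (-1369037 + 1195974)/((906 + sqrt(523)) - 1201014) = 546**2 - (-173063)/(-1200108 + sqrt(523)) = 298116 + 173063/(-1200108 + sqrt(523))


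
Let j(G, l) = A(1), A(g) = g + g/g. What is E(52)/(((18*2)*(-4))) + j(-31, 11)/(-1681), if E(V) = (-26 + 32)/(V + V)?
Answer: -6673/4195776 ≈ -0.0015904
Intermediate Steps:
A(g) = 1 + g (A(g) = g + 1 = 1 + g)
j(G, l) = 2 (j(G, l) = 1 + 1 = 2)
E(V) = 3/V (E(V) = 6/((2*V)) = 6*(1/(2*V)) = 3/V)
E(52)/(((18*2)*(-4))) + j(-31, 11)/(-1681) = (3/52)/(((18*2)*(-4))) + 2/(-1681) = (3*(1/52))/((36*(-4))) + 2*(-1/1681) = (3/52)/(-144) - 2/1681 = (3/52)*(-1/144) - 2/1681 = -1/2496 - 2/1681 = -6673/4195776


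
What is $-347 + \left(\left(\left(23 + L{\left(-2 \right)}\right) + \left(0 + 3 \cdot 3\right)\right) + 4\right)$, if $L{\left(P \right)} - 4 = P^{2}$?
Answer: $-303$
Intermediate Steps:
$L{\left(P \right)} = 4 + P^{2}$
$-347 + \left(\left(\left(23 + L{\left(-2 \right)}\right) + \left(0 + 3 \cdot 3\right)\right) + 4\right) = -347 + \left(\left(\left(23 + \left(4 + \left(-2\right)^{2}\right)\right) + \left(0 + 3 \cdot 3\right)\right) + 4\right) = -347 + \left(\left(\left(23 + \left(4 + 4\right)\right) + \left(0 + 9\right)\right) + 4\right) = -347 + \left(\left(\left(23 + 8\right) + 9\right) + 4\right) = -347 + \left(\left(31 + 9\right) + 4\right) = -347 + \left(40 + 4\right) = -347 + 44 = -303$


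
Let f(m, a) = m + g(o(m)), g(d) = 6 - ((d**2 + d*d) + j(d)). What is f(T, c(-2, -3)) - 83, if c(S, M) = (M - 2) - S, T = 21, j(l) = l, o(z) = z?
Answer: -959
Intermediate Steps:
c(S, M) = -2 + M - S (c(S, M) = (-2 + M) - S = -2 + M - S)
g(d) = 6 - d - 2*d**2 (g(d) = 6 - ((d**2 + d*d) + d) = 6 - ((d**2 + d**2) + d) = 6 - (2*d**2 + d) = 6 - (d + 2*d**2) = 6 + (-d - 2*d**2) = 6 - d - 2*d**2)
f(m, a) = 6 - 2*m**2 (f(m, a) = m + (6 - m - 2*m**2) = 6 - 2*m**2)
f(T, c(-2, -3)) - 83 = (6 - 2*21**2) - 83 = (6 - 2*441) - 83 = (6 - 882) - 83 = -876 - 83 = -959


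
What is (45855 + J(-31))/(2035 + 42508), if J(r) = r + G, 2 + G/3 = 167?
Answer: 46319/44543 ≈ 1.0399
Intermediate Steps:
G = 495 (G = -6 + 3*167 = -6 + 501 = 495)
J(r) = 495 + r (J(r) = r + 495 = 495 + r)
(45855 + J(-31))/(2035 + 42508) = (45855 + (495 - 31))/(2035 + 42508) = (45855 + 464)/44543 = 46319*(1/44543) = 46319/44543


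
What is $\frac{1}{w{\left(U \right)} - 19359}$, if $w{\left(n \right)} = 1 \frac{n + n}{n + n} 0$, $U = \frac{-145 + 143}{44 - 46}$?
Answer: $- \frac{1}{19359} \approx -5.1656 \cdot 10^{-5}$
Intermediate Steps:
$U = 1$ ($U = - \frac{2}{-2} = \left(-2\right) \left(- \frac{1}{2}\right) = 1$)
$w{\left(n \right)} = 0$ ($w{\left(n \right)} = 1 \frac{2 n}{2 n} 0 = 1 \cdot 2 n \frac{1}{2 n} 0 = 1 \cdot 1 \cdot 0 = 1 \cdot 0 = 0$)
$\frac{1}{w{\left(U \right)} - 19359} = \frac{1}{0 - 19359} = \frac{1}{-19359} = - \frac{1}{19359}$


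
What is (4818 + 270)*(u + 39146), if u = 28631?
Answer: 344849376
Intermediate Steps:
(4818 + 270)*(u + 39146) = (4818 + 270)*(28631 + 39146) = 5088*67777 = 344849376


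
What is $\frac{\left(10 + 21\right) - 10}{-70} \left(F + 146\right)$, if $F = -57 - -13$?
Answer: $- \frac{153}{5} \approx -30.6$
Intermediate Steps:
$F = -44$ ($F = -57 + 13 = -44$)
$\frac{\left(10 + 21\right) - 10}{-70} \left(F + 146\right) = \frac{\left(10 + 21\right) - 10}{-70} \left(-44 + 146\right) = \left(31 - 10\right) \left(- \frac{1}{70}\right) 102 = 21 \left(- \frac{1}{70}\right) 102 = \left(- \frac{3}{10}\right) 102 = - \frac{153}{5}$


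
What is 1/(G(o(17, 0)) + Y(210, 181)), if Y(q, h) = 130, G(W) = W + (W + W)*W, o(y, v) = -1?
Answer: 1/131 ≈ 0.0076336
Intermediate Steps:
G(W) = W + 2*W² (G(W) = W + (2*W)*W = W + 2*W²)
1/(G(o(17, 0)) + Y(210, 181)) = 1/(-(1 + 2*(-1)) + 130) = 1/(-(1 - 2) + 130) = 1/(-1*(-1) + 130) = 1/(1 + 130) = 1/131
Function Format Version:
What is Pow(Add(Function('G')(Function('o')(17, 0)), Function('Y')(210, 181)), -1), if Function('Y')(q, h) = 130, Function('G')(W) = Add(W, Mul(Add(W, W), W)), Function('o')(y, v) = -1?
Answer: Rational(1, 131) ≈ 0.0076336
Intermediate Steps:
Function('G')(W) = Add(W, Mul(2, Pow(W, 2))) (Function('G')(W) = Add(W, Mul(Mul(2, W), W)) = Add(W, Mul(2, Pow(W, 2))))
Pow(Add(Function('G')(Function('o')(17, 0)), Function('Y')(210, 181)), -1) = Pow(Add(Mul(-1, Add(1, Mul(2, -1))), 130), -1) = Pow(Add(Mul(-1, Add(1, -2)), 130), -1) = Pow(Add(Mul(-1, -1), 130), -1) = Pow(Add(1, 130), -1) = Pow(131, -1) = Rational(1, 131)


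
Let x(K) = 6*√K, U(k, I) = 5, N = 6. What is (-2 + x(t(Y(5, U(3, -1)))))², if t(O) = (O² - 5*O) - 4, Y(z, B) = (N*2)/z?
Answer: -9116/25 - 384*I/5 ≈ -364.64 - 76.8*I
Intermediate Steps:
Y(z, B) = 12/z (Y(z, B) = (6*2)/z = 12/z)
t(O) = -4 + O² - 5*O
(-2 + x(t(Y(5, U(3, -1)))))² = (-2 + 6*√(-4 + (12/5)² - 60/5))² = (-2 + 6*√(-4 + (12*(⅕))² - 60/5))² = (-2 + 6*√(-4 + (12/5)² - 5*12/5))² = (-2 + 6*√(-4 + 144/25 - 12))² = (-2 + 6*√(-256/25))² = (-2 + 6*(16*I/5))² = (-2 + 96*I/5)²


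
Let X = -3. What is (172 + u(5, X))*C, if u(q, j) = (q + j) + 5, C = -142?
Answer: -25418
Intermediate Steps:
u(q, j) = 5 + j + q (u(q, j) = (j + q) + 5 = 5 + j + q)
(172 + u(5, X))*C = (172 + (5 - 3 + 5))*(-142) = (172 + 7)*(-142) = 179*(-142) = -25418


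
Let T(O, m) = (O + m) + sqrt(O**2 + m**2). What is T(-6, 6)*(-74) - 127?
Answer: -127 - 444*sqrt(2) ≈ -754.91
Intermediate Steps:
T(O, m) = O + m + sqrt(O**2 + m**2)
T(-6, 6)*(-74) - 127 = (-6 + 6 + sqrt((-6)**2 + 6**2))*(-74) - 127 = (-6 + 6 + sqrt(36 + 36))*(-74) - 127 = (-6 + 6 + sqrt(72))*(-74) - 127 = (-6 + 6 + 6*sqrt(2))*(-74) - 127 = (6*sqrt(2))*(-74) - 127 = -444*sqrt(2) - 127 = -127 - 444*sqrt(2)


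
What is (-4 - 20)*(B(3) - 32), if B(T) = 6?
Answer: 624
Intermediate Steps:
(-4 - 20)*(B(3) - 32) = (-4 - 20)*(6 - 32) = -24*(-26) = 624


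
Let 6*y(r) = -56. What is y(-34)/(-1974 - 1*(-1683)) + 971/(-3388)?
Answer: -752819/2957724 ≈ -0.25453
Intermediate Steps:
y(r) = -28/3 (y(r) = (1/6)*(-56) = -28/3)
y(-34)/(-1974 - 1*(-1683)) + 971/(-3388) = -28/(3*(-1974 - 1*(-1683))) + 971/(-3388) = -28/(3*(-1974 + 1683)) + 971*(-1/3388) = -28/3/(-291) - 971/3388 = -28/3*(-1/291) - 971/3388 = 28/873 - 971/3388 = -752819/2957724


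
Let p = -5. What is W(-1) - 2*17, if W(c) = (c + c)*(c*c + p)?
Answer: -26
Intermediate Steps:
W(c) = 2*c*(-5 + c²) (W(c) = (c + c)*(c*c - 5) = (2*c)*(c² - 5) = (2*c)*(-5 + c²) = 2*c*(-5 + c²))
W(-1) - 2*17 = 2*(-1)*(-5 + (-1)²) - 2*17 = 2*(-1)*(-5 + 1) - 34 = 2*(-1)*(-4) - 34 = 8 - 34 = -26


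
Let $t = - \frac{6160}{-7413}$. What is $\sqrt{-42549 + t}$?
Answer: $\frac{i \sqrt{47716963149}}{1059} \approx 206.27 i$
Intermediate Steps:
$t = \frac{880}{1059}$ ($t = \left(-6160\right) \left(- \frac{1}{7413}\right) = \frac{880}{1059} \approx 0.83097$)
$\sqrt{-42549 + t} = \sqrt{-42549 + \frac{880}{1059}} = \sqrt{- \frac{45058511}{1059}} = \frac{i \sqrt{47716963149}}{1059}$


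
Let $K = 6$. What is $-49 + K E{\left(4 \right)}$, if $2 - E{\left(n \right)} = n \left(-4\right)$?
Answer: $59$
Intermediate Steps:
$E{\left(n \right)} = 2 + 4 n$ ($E{\left(n \right)} = 2 - n \left(-4\right) = 2 - - 4 n = 2 + 4 n$)
$-49 + K E{\left(4 \right)} = -49 + 6 \left(2 + 4 \cdot 4\right) = -49 + 6 \left(2 + 16\right) = -49 + 6 \cdot 18 = -49 + 108 = 59$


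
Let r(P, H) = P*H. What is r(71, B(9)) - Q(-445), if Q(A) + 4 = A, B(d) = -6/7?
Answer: 2717/7 ≈ 388.14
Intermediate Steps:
B(d) = -6/7 (B(d) = -6*⅐ = -6/7)
Q(A) = -4 + A
r(P, H) = H*P
r(71, B(9)) - Q(-445) = -6/7*71 - (-4 - 445) = -426/7 - 1*(-449) = -426/7 + 449 = 2717/7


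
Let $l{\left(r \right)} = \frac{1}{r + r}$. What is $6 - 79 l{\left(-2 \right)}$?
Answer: $\frac{103}{4} \approx 25.75$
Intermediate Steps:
$l{\left(r \right)} = \frac{1}{2 r}$
$6 - 79 l{\left(-2 \right)} = 6 - 79 \frac{1}{2 \left(-2\right)} = 6 - 79 \cdot \frac{1}{2} \left(- \frac{1}{2}\right) = 6 - - \frac{79}{4} = 6 + \frac{79}{4} = \frac{103}{4}$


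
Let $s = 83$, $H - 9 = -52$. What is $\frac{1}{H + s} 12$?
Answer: $\frac{3}{10} \approx 0.3$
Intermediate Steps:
$H = -43$ ($H = 9 - 52 = -43$)
$\frac{1}{H + s} 12 = \frac{1}{-43 + 83} \cdot 12 = \frac{1}{40} \cdot 12 = \frac{3}{10}$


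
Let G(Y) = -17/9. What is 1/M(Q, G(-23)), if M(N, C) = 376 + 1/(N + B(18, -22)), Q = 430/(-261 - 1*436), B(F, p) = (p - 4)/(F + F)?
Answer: 16801/6304630 ≈ 0.0026649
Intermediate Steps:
G(Y) = -17/9 (G(Y) = -17*1/9 = -17/9)
B(F, p) = (-4 + p)/(2*F) (B(F, p) = (-4 + p)/((2*F)) = (-4 + p)*(1/(2*F)) = (-4 + p)/(2*F))
Q = -430/697 (Q = 430/(-261 - 436) = 430/(-697) = 430*(-1/697) = -430/697 ≈ -0.61693)
M(N, C) = 376 + 1/(-13/18 + N) (M(N, C) = 376 + 1/(N + (1/2)*(-4 - 22)/18) = 376 + 1/(N + (1/2)*(1/18)*(-26)) = 376 + 1/(N - 13/18) = 376 + 1/(-13/18 + N))
1/M(Q, G(-23)) = 1/(2*(-2435 + 3384*(-430/697))/(-13 + 18*(-430/697))) = 1/(2*(-2435 - 1455120/697)/(-13 - 7740/697)) = 1/(2*(-3152315/697)/(-16801/697)) = 1/(2*(-697/16801)*(-3152315/697)) = 1/(6304630/16801) = 16801/6304630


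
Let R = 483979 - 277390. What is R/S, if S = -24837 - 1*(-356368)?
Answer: 206589/331531 ≈ 0.62314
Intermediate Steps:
R = 206589
S = 331531 (S = -24837 + 356368 = 331531)
R/S = 206589/331531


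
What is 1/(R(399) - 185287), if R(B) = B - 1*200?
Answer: -1/185088 ≈ -5.4028e-6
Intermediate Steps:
R(B) = -200 + B (R(B) = B - 200 = -200 + B)
1/(R(399) - 185287) = 1/((-200 + 399) - 185287) = 1/(199 - 185287) = 1/(-185088) = -1/185088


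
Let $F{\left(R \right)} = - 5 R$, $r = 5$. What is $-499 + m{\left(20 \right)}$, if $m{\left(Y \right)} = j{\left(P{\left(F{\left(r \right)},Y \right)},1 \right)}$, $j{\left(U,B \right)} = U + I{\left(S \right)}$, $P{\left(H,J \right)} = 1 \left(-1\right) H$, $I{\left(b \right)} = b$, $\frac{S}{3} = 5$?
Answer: $-459$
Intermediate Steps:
$S = 15$ ($S = 3 \cdot 5 = 15$)
$P{\left(H,J \right)} = - H$
$j{\left(U,B \right)} = 15 + U$ ($j{\left(U,B \right)} = U + 15 = 15 + U$)
$m{\left(Y \right)} = 40$ ($m{\left(Y \right)} = 15 - \left(-5\right) 5 = 15 - -25 = 15 + 25 = 40$)
$-499 + m{\left(20 \right)} = -499 + 40 = -459$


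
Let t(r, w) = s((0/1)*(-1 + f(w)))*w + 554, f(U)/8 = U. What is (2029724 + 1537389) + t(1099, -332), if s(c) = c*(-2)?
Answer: 3567667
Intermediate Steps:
f(U) = 8*U
s(c) = -2*c
t(r, w) = 554 (t(r, w) = (-2*0/1*(-1 + 8*w))*w + 554 = (-2*0*1*(-1 + 8*w))*w + 554 = (-0*(-1 + 8*w))*w + 554 = (-2*0)*w + 554 = 0*w + 554 = 0 + 554 = 554)
(2029724 + 1537389) + t(1099, -332) = (2029724 + 1537389) + 554 = 3567113 + 554 = 3567667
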